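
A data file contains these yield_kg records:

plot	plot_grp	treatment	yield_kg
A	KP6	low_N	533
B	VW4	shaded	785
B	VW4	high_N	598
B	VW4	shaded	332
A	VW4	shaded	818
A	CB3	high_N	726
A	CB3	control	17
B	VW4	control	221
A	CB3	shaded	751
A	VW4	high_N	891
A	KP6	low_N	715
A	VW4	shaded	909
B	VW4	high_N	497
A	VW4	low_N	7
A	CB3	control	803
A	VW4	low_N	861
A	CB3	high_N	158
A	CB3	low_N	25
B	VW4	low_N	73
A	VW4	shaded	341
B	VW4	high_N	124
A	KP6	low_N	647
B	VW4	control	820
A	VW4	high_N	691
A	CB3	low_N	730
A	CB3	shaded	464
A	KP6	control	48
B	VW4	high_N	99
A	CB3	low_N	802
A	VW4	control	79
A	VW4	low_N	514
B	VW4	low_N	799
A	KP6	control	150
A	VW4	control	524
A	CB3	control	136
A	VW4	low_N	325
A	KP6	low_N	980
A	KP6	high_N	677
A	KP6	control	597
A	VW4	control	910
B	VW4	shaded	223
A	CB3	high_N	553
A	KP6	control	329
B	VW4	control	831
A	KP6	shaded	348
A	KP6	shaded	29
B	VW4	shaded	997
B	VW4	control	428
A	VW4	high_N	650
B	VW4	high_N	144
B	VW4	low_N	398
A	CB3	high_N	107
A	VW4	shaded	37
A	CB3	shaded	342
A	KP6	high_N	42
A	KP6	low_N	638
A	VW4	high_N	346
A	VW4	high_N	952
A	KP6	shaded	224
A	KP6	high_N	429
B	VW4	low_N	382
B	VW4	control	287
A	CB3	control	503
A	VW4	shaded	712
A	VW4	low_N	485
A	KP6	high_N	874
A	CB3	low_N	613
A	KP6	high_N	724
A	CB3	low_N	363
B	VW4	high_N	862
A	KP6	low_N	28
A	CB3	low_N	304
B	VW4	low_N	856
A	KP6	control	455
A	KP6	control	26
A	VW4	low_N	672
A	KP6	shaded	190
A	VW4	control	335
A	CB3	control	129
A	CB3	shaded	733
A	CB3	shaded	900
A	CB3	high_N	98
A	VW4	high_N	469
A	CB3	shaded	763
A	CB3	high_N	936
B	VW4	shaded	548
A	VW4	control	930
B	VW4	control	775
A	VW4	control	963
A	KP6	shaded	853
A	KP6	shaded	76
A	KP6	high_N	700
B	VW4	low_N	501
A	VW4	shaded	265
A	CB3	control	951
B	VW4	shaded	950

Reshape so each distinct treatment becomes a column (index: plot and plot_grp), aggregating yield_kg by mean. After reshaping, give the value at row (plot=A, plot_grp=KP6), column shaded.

286.67

Rows with plot=A, plot_grp=KP6 and treatment=shaded: yield_kg values are 348, 29, 224, 190, 853, 76.
(348 + 29 + 224 + 190 + 853 + 76) / 6 = 286.67.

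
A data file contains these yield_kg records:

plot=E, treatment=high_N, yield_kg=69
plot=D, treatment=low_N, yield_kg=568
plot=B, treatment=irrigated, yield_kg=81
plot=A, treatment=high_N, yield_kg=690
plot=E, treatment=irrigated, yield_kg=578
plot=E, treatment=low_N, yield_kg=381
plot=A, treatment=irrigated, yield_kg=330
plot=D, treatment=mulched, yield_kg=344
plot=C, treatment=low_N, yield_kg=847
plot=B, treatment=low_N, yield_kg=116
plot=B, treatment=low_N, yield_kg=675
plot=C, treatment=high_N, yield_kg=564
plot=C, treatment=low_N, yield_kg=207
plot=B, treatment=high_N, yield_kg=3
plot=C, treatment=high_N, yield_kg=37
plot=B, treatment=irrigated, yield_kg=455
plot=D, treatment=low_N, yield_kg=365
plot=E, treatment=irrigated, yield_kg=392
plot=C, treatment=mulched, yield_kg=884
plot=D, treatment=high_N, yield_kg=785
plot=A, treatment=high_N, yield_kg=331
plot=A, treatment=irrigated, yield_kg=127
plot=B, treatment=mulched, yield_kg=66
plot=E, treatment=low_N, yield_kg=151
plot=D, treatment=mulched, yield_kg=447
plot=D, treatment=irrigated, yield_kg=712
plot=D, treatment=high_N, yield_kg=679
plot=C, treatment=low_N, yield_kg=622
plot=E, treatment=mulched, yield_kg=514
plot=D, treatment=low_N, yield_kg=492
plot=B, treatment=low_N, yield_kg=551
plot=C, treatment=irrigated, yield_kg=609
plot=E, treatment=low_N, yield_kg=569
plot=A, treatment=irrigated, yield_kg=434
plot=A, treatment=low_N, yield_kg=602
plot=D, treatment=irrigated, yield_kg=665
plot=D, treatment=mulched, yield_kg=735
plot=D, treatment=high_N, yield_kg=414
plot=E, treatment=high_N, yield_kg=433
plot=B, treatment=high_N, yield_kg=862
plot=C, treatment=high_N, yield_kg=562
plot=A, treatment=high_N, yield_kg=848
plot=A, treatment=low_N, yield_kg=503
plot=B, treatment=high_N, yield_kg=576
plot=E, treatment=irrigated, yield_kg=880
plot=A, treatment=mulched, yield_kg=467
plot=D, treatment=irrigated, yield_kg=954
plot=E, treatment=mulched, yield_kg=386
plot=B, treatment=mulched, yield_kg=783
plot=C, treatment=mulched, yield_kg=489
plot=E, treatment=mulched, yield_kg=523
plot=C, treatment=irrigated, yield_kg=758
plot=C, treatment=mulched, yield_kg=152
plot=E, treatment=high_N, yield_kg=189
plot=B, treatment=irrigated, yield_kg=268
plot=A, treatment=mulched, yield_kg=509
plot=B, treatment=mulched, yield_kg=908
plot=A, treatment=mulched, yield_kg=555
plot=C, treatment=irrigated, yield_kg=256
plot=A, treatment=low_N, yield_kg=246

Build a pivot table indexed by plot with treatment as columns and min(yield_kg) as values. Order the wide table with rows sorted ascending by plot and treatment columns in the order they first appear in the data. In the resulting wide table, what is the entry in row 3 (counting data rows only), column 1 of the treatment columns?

With rows sorted ascending by plot, row 3 is plot=C. treatment columns in first-appearance order: high_N, low_N, irrigated, mulched; column 1 is high_N.
Long rows with plot=C, treatment=high_N: min(564, 37, 562) = 37.

37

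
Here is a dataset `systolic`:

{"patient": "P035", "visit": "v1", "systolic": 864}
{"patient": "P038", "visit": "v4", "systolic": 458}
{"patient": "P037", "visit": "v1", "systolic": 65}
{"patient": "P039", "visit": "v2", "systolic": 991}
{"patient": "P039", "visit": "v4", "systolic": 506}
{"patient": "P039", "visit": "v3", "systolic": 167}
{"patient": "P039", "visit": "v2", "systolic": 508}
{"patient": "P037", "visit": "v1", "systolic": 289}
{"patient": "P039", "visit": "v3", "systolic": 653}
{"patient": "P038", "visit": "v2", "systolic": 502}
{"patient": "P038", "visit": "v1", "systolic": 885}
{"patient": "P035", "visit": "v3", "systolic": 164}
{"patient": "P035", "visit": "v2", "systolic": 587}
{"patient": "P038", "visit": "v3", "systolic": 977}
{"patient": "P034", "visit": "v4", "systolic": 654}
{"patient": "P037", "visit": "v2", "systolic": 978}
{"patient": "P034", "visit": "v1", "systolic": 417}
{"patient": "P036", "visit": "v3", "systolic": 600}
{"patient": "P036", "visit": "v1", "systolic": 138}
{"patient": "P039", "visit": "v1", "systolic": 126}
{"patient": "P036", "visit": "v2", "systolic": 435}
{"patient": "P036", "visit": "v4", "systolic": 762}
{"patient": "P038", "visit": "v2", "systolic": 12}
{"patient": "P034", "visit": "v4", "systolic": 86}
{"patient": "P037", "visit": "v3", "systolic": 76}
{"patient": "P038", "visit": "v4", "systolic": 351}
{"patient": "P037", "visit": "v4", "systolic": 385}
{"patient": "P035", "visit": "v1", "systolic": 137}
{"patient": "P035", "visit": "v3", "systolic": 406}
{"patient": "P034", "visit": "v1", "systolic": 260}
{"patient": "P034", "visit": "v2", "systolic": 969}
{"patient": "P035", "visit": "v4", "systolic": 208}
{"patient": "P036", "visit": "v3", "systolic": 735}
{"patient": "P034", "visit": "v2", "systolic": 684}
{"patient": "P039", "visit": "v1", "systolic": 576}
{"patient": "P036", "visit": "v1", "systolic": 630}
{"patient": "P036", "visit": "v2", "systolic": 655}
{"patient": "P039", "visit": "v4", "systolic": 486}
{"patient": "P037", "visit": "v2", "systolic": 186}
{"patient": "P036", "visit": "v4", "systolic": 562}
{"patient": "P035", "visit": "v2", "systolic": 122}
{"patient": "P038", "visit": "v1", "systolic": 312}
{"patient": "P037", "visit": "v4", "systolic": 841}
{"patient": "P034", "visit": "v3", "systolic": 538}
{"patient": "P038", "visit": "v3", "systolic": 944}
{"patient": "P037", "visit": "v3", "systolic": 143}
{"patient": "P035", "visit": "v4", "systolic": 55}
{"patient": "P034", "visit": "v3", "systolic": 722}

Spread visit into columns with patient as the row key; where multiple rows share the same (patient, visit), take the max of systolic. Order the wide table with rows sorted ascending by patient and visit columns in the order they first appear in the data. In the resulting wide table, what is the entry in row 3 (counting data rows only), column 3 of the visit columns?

655

With rows sorted ascending by patient, row 3 is patient=P036. visit columns in first-appearance order: v1, v4, v2, v3; column 3 is v2.
Long rows with patient=P036, visit=v2: max(435, 655) = 655.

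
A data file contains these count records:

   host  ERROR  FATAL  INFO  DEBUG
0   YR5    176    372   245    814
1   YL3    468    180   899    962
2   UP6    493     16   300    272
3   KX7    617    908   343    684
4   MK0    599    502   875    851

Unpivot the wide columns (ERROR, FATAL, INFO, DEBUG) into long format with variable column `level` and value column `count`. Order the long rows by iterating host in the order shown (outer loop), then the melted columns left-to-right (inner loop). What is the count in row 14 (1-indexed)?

20 rows total (5 × 4). Row 14: index ⌊(14-1)/4⌋ = 3 into host → KX7; (14-1) mod 4 = 1 into the melted columns → FATAL.
So row 14 is (KX7, FATAL, 908); count = 908.

908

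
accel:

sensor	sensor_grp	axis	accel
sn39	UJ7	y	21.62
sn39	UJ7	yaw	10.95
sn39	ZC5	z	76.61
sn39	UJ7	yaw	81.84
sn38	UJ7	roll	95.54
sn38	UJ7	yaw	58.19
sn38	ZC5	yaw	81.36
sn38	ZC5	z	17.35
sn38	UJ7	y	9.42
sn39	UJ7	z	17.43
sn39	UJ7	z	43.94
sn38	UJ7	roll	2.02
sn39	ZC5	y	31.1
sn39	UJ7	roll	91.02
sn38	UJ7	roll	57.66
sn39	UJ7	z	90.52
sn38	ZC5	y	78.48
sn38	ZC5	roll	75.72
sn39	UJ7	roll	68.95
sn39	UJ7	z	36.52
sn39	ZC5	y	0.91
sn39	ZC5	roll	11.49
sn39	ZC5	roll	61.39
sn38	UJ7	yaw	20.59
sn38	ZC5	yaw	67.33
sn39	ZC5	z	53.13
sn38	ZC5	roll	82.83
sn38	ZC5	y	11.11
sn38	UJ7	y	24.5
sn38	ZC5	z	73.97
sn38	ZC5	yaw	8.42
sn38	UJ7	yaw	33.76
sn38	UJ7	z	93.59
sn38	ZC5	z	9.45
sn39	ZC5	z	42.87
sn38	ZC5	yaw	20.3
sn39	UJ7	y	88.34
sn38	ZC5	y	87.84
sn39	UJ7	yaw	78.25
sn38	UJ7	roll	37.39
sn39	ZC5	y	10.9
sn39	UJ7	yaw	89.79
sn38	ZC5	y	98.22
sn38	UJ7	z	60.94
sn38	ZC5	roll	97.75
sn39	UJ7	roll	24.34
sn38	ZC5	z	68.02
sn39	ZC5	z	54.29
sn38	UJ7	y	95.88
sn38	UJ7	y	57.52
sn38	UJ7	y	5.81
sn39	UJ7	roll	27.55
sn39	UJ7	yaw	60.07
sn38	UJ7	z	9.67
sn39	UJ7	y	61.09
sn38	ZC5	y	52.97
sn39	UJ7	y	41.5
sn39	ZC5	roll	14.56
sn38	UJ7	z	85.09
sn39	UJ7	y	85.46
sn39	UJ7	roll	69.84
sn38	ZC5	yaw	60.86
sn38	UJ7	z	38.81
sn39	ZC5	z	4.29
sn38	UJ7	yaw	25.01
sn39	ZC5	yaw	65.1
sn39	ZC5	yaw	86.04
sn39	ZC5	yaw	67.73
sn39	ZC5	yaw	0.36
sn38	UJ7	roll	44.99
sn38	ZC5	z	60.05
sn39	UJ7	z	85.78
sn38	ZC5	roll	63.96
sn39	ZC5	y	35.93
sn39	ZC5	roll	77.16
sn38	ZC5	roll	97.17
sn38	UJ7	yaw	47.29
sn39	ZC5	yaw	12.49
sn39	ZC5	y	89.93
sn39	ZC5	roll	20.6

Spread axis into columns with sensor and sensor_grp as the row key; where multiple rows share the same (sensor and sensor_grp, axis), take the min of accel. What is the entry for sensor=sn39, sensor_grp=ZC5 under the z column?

4.29

Rows with sensor=sn39, sensor_grp=ZC5 and axis=z: accel values are 76.61, 53.13, 42.87, 54.29, 4.29.
min(76.61, 53.13, 42.87, 54.29, 4.29) = 4.29.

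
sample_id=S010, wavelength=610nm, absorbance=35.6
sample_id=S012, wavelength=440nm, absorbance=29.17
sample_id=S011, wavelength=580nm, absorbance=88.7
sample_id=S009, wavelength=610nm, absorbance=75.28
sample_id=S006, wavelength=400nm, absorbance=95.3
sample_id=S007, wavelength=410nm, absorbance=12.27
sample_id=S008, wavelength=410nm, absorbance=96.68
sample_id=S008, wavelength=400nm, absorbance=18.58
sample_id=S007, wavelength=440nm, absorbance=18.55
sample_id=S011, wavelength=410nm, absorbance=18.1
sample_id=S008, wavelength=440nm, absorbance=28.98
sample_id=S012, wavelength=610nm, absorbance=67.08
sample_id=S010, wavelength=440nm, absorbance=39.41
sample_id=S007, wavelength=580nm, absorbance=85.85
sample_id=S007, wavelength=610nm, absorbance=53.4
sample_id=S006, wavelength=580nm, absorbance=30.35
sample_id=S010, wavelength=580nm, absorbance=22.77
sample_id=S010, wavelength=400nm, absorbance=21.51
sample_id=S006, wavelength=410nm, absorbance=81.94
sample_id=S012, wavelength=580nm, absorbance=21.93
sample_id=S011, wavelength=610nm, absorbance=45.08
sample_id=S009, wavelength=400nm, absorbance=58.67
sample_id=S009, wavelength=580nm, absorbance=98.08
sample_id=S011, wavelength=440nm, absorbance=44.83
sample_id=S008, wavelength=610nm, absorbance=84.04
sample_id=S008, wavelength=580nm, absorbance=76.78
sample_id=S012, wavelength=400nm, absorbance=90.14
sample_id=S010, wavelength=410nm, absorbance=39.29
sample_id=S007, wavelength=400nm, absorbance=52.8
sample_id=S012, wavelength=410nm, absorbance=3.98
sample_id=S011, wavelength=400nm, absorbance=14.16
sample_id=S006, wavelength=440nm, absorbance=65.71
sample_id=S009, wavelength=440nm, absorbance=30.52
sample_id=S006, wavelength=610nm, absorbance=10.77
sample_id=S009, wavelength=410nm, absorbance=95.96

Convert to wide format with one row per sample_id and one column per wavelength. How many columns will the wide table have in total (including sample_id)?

6

1 column for sample_id plus 5 distinct wavelength values → 6 columns.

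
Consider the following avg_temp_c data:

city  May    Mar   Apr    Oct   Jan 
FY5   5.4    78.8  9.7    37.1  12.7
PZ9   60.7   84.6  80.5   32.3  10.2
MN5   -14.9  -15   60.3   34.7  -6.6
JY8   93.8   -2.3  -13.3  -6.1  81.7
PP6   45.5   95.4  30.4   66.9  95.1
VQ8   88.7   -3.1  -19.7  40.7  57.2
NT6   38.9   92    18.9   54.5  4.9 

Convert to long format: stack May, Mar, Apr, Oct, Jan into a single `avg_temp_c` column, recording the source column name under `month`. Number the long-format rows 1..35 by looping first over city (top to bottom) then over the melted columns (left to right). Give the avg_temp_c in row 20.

81.7

35 rows total (7 × 5). Row 20: index ⌊(20-1)/5⌋ = 3 into city → JY8; (20-1) mod 5 = 4 into the melted columns → Jan.
So row 20 is (JY8, Jan, 81.7); avg_temp_c = 81.7.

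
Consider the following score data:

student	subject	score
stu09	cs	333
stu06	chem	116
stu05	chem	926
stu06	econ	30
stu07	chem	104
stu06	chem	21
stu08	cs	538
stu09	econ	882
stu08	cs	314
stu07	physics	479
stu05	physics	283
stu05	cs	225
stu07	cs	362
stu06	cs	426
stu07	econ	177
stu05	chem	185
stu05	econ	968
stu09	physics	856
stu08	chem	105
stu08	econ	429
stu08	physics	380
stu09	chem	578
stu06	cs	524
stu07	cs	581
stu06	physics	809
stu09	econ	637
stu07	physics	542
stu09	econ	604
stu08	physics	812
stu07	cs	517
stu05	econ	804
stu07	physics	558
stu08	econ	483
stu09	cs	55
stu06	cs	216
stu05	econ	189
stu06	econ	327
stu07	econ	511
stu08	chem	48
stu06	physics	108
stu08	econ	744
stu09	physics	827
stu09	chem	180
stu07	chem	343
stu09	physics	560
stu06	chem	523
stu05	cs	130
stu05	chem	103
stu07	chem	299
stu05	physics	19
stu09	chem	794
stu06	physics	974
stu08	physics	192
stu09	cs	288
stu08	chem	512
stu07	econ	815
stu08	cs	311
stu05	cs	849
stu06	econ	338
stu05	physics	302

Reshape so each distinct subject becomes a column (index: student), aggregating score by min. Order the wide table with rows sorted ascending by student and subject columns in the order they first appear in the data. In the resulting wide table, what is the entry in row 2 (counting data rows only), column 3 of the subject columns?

30

With rows sorted ascending by student, row 2 is student=stu06. subject columns in first-appearance order: cs, chem, econ, physics; column 3 is econ.
Long rows with student=stu06, subject=econ: min(30, 327, 338) = 30.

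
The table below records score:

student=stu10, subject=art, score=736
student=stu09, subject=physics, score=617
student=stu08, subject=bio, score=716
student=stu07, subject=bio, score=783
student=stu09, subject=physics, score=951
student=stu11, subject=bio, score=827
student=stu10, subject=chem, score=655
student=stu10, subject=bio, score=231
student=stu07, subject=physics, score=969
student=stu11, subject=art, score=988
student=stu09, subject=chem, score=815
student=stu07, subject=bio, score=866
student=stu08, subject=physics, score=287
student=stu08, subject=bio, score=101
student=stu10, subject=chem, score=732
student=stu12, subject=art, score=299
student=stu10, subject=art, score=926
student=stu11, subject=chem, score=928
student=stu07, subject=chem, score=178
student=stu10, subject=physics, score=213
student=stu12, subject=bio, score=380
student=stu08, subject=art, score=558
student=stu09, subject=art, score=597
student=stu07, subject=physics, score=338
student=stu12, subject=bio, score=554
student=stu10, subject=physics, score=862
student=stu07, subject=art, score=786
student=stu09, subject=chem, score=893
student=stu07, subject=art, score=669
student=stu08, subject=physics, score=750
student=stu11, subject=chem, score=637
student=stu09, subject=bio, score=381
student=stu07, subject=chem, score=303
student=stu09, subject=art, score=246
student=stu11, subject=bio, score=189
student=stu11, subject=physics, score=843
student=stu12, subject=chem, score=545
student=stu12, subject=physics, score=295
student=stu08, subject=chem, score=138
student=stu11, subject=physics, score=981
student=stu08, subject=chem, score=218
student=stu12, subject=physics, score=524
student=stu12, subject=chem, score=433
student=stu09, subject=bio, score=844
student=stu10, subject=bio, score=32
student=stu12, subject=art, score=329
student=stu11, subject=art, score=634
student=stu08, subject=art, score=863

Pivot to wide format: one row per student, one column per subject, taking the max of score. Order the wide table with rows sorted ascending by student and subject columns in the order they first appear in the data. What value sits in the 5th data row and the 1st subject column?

988

With rows sorted ascending by student, row 5 is student=stu11. subject columns in first-appearance order: art, physics, bio, chem; column 1 is art.
Long rows with student=stu11, subject=art: max(988, 634) = 988.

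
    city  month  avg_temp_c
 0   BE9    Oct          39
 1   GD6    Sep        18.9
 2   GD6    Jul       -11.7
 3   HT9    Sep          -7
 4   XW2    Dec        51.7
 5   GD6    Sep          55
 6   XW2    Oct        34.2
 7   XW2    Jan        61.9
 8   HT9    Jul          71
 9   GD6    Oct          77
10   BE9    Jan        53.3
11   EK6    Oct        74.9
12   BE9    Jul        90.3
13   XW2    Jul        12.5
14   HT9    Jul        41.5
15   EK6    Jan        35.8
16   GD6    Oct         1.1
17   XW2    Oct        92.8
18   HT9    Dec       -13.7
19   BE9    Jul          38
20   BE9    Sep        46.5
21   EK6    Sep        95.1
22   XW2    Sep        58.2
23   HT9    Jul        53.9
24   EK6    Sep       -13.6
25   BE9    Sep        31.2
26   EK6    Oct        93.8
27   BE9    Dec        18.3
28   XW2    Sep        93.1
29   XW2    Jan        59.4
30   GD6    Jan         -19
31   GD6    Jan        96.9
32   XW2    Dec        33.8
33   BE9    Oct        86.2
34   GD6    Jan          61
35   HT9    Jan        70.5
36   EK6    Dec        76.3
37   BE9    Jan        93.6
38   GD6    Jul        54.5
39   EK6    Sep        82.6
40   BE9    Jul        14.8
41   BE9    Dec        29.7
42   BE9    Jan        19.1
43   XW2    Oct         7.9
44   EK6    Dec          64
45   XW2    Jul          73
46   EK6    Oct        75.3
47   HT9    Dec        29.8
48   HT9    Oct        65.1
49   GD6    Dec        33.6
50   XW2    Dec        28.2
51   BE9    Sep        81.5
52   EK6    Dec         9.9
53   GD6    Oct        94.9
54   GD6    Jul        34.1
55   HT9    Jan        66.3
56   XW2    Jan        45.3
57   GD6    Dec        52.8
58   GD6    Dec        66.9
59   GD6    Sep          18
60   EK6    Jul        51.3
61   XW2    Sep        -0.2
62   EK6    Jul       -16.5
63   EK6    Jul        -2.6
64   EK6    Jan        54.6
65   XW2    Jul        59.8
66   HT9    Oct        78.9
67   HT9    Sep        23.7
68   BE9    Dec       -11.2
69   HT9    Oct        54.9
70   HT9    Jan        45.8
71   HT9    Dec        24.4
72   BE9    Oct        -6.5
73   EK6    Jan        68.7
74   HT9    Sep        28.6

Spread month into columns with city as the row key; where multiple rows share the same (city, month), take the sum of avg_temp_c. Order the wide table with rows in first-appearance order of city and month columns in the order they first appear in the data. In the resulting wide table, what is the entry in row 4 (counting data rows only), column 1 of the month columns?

With rows in first-appearance order of city, row 4 is city=XW2. month columns in first-appearance order: Oct, Sep, Jul, Dec, Jan; column 1 is Oct.
Long rows with city=XW2, month=Oct: 34.2 + 92.8 + 7.9 = 134.9.

134.9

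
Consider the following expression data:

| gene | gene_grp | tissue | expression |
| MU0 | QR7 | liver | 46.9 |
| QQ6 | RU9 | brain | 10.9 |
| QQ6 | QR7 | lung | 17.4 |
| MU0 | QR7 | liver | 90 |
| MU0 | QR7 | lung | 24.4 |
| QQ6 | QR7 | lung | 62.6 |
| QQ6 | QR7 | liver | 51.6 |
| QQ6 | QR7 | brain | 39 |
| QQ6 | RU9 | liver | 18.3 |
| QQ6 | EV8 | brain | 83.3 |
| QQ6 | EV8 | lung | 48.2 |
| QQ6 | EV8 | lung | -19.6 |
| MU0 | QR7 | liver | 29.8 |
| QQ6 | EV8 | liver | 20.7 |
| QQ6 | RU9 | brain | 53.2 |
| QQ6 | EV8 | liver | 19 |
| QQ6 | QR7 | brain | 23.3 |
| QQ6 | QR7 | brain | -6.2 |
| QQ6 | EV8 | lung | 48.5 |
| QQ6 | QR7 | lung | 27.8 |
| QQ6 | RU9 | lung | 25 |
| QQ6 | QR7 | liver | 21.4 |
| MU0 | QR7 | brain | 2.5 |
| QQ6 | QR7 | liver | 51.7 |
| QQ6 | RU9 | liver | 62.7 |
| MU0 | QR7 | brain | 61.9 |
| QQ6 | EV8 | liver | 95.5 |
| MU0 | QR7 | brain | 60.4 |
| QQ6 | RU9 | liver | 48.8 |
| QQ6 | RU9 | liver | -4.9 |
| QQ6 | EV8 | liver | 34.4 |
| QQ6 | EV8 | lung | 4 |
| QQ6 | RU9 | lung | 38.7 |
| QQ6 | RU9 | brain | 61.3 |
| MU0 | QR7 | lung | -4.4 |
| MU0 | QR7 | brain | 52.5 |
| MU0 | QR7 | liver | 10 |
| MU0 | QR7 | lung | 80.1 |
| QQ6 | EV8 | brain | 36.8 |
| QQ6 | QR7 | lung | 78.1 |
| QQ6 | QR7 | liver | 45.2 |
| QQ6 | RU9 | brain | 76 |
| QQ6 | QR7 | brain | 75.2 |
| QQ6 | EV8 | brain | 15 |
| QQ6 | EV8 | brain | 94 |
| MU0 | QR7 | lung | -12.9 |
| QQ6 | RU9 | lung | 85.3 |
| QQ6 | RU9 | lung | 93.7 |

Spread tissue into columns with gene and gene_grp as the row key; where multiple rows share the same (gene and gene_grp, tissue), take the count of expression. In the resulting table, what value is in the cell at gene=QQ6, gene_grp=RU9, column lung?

4

Rows with gene=QQ6, gene_grp=RU9 and tissue=lung: expression values are 25, 38.7, 85.3, 93.7.
4 rows match — count = 4.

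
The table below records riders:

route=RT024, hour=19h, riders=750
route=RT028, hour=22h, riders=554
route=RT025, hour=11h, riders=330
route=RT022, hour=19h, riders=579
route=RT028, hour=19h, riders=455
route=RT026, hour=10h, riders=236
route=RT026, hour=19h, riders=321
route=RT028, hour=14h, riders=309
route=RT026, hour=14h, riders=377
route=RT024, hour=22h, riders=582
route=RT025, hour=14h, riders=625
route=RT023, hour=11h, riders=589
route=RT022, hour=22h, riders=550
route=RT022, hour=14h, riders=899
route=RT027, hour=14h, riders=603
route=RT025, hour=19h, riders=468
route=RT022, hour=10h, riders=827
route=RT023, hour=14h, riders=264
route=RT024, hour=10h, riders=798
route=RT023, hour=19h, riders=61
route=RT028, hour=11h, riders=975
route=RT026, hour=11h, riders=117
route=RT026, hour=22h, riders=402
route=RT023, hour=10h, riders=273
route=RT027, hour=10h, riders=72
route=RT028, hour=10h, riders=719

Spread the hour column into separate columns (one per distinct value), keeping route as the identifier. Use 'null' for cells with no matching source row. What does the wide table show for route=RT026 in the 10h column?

236

The long row with route=RT026, hour=10h has riders=236.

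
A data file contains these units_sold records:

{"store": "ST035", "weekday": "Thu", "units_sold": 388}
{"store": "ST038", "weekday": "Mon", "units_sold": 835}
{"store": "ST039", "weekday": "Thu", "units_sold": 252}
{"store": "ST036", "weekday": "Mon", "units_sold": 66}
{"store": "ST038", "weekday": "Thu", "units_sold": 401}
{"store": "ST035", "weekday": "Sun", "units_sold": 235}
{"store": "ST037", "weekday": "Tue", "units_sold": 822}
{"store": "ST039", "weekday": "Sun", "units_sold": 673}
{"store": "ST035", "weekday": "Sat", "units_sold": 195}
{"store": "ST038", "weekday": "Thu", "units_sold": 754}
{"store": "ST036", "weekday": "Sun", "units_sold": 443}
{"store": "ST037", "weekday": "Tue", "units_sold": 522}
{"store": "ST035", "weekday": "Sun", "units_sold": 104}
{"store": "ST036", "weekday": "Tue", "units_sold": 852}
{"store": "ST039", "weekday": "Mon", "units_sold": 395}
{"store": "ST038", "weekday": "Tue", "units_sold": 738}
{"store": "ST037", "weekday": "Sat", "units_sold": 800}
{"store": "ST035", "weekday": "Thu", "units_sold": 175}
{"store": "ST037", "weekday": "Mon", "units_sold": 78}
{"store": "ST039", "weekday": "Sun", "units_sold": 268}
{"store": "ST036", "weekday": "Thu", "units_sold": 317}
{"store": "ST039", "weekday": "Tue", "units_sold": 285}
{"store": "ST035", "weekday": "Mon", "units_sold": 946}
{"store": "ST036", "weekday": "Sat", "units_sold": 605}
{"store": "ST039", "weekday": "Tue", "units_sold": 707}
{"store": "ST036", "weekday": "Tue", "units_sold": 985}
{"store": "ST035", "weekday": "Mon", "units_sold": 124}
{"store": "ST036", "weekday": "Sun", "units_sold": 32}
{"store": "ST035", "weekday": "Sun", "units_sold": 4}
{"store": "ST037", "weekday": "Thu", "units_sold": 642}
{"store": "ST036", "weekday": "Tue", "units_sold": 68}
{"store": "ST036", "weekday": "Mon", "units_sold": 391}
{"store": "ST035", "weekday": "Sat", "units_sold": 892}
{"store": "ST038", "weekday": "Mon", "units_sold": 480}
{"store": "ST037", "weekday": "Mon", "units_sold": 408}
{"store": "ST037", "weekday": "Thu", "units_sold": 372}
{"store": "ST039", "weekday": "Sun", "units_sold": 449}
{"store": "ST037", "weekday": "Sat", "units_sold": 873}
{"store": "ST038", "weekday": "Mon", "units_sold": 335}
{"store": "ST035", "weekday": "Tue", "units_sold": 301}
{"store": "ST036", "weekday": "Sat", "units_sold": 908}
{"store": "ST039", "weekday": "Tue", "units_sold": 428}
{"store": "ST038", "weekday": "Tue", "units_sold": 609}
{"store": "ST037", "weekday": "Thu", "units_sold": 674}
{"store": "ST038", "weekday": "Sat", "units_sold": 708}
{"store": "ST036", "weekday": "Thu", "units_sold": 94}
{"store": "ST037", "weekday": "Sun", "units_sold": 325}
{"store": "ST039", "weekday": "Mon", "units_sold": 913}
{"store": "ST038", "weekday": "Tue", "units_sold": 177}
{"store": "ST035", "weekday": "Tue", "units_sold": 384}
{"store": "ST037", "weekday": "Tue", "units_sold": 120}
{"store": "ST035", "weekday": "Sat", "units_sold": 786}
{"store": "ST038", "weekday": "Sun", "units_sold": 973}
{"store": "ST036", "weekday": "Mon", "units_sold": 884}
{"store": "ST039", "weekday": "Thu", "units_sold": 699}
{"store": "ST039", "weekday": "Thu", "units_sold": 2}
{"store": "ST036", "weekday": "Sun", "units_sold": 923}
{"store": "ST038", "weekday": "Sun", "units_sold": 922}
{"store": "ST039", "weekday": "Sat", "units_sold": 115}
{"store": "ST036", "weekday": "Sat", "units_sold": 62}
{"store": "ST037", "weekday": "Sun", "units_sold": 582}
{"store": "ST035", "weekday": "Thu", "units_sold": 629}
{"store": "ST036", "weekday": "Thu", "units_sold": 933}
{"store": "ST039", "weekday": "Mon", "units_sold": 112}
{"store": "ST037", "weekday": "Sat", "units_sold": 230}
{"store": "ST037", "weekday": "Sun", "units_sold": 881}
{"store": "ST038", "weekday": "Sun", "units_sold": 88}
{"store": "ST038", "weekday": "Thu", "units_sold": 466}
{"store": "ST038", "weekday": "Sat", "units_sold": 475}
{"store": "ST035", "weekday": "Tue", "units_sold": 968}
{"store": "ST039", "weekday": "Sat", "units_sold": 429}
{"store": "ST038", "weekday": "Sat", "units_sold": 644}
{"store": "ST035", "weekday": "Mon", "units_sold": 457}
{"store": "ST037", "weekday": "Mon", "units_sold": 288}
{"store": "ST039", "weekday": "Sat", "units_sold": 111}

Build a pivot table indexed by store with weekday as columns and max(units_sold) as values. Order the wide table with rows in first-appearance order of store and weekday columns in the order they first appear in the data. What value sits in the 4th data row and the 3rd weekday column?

923

With rows in first-appearance order of store, row 4 is store=ST036. weekday columns in first-appearance order: Thu, Mon, Sun, Tue, Sat; column 3 is Sun.
Long rows with store=ST036, weekday=Sun: max(443, 32, 923) = 923.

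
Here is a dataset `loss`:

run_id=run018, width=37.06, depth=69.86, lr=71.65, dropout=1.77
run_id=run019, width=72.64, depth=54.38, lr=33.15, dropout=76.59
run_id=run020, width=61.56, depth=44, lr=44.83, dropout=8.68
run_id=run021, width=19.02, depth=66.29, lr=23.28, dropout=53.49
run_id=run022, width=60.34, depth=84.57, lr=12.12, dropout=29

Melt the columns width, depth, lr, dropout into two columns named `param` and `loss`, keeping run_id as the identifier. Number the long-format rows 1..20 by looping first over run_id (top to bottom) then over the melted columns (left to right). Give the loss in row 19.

20 rows total (5 × 4). Row 19: index ⌊(19-1)/4⌋ = 4 into run_id → run022; (19-1) mod 4 = 2 into the melted columns → lr.
So row 19 is (run022, lr, 12.12); loss = 12.12.

12.12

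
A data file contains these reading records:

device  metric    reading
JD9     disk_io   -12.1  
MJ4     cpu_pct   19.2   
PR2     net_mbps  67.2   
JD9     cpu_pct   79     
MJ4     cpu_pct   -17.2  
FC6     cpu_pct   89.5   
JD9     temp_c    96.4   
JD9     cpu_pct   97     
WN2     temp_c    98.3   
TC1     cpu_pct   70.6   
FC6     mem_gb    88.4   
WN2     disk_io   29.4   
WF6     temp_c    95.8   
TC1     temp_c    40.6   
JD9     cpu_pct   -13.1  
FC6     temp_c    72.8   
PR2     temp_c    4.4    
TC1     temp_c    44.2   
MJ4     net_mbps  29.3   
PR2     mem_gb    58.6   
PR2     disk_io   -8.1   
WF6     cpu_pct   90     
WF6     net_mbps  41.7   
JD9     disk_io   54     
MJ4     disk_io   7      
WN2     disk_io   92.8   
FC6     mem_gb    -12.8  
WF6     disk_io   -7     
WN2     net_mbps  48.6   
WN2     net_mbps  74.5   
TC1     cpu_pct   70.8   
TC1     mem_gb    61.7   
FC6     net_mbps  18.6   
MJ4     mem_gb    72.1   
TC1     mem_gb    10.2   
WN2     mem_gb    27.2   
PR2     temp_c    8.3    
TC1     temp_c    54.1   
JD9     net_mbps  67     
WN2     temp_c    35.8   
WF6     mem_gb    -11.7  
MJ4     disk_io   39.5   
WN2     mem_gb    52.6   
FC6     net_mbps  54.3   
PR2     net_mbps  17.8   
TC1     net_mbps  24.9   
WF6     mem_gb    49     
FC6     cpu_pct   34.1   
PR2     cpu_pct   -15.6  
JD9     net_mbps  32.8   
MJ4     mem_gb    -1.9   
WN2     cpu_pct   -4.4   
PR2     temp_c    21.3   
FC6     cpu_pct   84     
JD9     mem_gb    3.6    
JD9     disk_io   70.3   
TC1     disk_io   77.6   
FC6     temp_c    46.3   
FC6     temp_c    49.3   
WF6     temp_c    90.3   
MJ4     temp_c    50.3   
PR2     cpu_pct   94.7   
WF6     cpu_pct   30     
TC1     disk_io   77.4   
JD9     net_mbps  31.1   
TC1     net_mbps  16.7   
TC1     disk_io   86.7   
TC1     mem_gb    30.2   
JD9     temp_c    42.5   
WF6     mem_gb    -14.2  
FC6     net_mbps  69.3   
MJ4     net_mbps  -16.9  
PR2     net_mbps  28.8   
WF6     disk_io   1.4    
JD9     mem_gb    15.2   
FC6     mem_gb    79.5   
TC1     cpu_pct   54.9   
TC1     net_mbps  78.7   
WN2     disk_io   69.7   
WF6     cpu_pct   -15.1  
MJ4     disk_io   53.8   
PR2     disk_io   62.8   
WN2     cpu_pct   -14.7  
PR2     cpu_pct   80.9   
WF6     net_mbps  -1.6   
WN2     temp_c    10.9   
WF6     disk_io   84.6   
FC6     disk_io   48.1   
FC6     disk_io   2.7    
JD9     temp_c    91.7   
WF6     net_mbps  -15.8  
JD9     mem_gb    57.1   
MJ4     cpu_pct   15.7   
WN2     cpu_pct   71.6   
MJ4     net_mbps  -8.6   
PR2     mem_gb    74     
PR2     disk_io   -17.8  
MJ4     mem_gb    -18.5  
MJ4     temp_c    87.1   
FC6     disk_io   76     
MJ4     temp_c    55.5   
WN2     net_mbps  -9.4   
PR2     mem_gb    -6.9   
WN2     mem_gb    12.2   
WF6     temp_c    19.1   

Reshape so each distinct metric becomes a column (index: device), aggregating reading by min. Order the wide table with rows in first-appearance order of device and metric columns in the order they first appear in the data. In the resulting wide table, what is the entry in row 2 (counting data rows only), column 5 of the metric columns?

With rows in first-appearance order of device, row 2 is device=MJ4. metric columns in first-appearance order: disk_io, cpu_pct, net_mbps, temp_c, mem_gb; column 5 is mem_gb.
Long rows with device=MJ4, metric=mem_gb: min(72.1, -1.9, -18.5) = -18.5.

-18.5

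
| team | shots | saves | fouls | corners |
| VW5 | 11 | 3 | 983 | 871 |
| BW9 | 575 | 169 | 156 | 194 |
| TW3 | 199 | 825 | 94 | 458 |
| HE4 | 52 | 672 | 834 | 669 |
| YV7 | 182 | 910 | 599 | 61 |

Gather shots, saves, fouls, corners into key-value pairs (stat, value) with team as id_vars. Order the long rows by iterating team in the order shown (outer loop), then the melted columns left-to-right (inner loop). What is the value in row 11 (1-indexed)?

94

20 rows total (5 × 4). Row 11: index ⌊(11-1)/4⌋ = 2 into team → TW3; (11-1) mod 4 = 2 into the melted columns → fouls.
So row 11 is (TW3, fouls, 94); value = 94.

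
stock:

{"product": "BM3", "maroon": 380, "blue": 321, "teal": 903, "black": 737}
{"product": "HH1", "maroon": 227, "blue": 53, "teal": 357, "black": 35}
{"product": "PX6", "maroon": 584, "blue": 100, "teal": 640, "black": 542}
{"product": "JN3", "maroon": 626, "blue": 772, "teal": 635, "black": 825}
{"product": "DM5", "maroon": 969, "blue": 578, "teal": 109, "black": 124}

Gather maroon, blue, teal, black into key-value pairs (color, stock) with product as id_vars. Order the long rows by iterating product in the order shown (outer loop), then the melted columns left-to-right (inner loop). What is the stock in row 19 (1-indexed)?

109

20 rows total (5 × 4). Row 19: index ⌊(19-1)/4⌋ = 4 into product → DM5; (19-1) mod 4 = 2 into the melted columns → teal.
So row 19 is (DM5, teal, 109); stock = 109.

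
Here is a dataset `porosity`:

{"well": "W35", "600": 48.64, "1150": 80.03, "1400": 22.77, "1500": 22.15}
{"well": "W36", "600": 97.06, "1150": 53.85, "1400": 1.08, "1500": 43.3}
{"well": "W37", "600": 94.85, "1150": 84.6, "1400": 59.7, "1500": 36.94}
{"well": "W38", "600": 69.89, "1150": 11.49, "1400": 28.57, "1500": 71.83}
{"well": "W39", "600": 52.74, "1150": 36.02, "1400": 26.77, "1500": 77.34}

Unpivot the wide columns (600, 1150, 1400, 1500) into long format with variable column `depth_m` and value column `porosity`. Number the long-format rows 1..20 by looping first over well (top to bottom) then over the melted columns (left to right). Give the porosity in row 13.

69.89

20 rows total (5 × 4). Row 13: index ⌊(13-1)/4⌋ = 3 into well → W38; (13-1) mod 4 = 0 into the melted columns → 600.
So row 13 is (W38, 600, 69.89); porosity = 69.89.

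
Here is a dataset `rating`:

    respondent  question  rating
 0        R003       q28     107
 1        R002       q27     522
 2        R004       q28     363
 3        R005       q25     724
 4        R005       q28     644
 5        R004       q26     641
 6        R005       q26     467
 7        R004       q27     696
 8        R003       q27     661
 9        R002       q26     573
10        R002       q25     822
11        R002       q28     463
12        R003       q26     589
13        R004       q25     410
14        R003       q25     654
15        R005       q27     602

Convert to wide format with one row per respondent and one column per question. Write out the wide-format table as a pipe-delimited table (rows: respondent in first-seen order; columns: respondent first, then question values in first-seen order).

| respondent | q28 | q27 | q25 | q26 |
| R003 | 107 | 661 | 654 | 589 |
| R002 | 463 | 522 | 822 | 573 |
| R004 | 363 | 696 | 410 | 641 |
| R005 | 644 | 602 | 724 | 467 |

Columns: respondent plus the 4 distinct question values (q28, q27, q25, q26).
For example, row R003 column q28 takes rating=107 from the long row (R003, q28).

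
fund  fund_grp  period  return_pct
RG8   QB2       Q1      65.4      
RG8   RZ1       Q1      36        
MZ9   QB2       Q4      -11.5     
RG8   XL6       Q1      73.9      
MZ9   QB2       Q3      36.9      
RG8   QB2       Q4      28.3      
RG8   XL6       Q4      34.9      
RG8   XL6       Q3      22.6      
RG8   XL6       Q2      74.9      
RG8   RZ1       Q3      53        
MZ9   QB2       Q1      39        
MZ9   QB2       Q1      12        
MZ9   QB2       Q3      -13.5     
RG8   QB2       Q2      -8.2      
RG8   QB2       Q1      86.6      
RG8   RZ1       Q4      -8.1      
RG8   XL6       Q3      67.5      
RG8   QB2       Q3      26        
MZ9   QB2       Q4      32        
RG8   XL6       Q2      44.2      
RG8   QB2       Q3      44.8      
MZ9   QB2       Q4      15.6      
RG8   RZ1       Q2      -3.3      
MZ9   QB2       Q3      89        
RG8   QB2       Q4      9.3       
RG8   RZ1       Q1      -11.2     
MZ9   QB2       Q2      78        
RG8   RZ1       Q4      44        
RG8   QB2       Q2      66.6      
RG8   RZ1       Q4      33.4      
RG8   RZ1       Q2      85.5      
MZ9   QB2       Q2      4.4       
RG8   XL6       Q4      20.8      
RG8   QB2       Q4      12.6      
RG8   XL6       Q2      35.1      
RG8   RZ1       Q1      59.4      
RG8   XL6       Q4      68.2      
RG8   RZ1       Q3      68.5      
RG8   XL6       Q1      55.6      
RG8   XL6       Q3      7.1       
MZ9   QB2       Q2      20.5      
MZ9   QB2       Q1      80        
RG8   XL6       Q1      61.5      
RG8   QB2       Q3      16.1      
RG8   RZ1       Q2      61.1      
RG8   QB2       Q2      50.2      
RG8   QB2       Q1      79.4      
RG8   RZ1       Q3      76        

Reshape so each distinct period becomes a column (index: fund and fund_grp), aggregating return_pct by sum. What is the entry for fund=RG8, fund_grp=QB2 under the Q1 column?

231.4

Rows with fund=RG8, fund_grp=QB2 and period=Q1: return_pct values are 65.4, 86.6, 79.4.
65.4 + 86.6 + 79.4 = 231.4.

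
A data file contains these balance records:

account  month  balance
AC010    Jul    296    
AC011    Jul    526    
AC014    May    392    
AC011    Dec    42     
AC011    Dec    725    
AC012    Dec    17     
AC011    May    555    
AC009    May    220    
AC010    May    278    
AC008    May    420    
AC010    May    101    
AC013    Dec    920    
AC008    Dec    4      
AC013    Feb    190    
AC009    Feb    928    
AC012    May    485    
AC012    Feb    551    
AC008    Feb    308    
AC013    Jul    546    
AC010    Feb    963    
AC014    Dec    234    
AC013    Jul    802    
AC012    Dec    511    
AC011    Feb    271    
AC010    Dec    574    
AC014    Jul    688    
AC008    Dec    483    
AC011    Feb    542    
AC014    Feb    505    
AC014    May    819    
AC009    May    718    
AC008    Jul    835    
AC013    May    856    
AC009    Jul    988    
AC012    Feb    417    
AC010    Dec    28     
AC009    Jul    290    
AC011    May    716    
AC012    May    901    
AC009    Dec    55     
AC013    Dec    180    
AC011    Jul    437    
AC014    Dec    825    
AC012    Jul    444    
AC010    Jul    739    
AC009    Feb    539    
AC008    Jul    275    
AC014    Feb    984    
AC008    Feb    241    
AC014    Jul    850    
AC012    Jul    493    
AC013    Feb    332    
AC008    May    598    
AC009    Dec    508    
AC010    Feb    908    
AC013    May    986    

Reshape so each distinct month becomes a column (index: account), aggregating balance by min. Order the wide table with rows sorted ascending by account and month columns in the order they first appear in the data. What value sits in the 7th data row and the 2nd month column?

With rows sorted ascending by account, row 7 is account=AC014. month columns in first-appearance order: Jul, May, Dec, Feb; column 2 is May.
Long rows with account=AC014, month=May: min(392, 819) = 392.

392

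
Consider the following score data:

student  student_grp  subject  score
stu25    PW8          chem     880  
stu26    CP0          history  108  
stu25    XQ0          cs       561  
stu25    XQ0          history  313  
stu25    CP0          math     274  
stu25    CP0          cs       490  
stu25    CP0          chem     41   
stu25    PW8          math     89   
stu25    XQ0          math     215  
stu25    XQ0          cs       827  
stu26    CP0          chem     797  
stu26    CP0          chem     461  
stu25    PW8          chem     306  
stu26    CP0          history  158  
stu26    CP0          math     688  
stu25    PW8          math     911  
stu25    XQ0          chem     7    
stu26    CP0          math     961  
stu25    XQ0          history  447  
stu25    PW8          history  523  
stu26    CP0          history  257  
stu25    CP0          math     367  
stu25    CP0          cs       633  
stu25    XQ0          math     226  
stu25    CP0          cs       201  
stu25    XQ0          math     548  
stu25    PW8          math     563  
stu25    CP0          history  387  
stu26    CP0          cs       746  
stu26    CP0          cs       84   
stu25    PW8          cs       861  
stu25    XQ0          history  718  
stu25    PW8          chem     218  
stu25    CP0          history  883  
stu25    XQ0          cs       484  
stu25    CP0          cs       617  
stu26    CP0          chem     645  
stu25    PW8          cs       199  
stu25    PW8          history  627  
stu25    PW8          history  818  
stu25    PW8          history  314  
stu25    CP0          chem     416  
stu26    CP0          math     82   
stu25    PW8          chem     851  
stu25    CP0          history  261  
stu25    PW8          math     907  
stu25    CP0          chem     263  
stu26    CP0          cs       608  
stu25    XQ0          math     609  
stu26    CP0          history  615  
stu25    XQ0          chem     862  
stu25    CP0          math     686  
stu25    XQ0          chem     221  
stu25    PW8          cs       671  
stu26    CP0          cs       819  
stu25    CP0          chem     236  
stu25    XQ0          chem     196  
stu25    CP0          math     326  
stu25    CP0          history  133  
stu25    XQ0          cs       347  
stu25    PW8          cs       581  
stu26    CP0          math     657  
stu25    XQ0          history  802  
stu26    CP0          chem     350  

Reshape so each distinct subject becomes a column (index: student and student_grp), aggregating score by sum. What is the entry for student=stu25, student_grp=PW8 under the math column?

2470

Rows with student=stu25, student_grp=PW8 and subject=math: score values are 89, 911, 563, 907.
89 + 911 + 563 + 907 = 2470.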